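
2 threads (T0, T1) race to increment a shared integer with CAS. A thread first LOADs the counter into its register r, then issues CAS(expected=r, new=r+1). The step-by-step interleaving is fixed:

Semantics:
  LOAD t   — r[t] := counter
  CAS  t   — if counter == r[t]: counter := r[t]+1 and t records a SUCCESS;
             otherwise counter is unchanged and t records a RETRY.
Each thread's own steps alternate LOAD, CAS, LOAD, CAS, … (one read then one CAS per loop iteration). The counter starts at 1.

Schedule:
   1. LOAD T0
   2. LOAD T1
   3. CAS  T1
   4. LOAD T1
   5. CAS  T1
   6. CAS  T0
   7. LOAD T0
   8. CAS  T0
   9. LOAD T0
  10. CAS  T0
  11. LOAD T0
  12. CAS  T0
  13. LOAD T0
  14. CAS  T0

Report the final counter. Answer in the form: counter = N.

   1) LOAD T0:  M=1  r_T0=1
   2) LOAD T1:  M=1  r_T1=1
   3) CAS  T1:  M=2  r_T1=1 ✓
   4) LOAD T1:  M=2  r_T1=2
   5) CAS  T1:  M=3  r_T1=2 ✓
   6) CAS  T0:  M=3  r_T0=1 ✗
   7) LOAD T0:  M=3  r_T0=3
   8) CAS  T0:  M=4  r_T0=3 ✓
   9) LOAD T0:  M=4  r_T0=4
  10) CAS  T0:  M=5  r_T0=4 ✓
  11) LOAD T0:  M=5  r_T0=5
  12) CAS  T0:  M=6  r_T0=5 ✓
  13) LOAD T0:  M=6  r_T0=6
  14) CAS  T0:  M=7  r_T0=6 ✓

counter = 7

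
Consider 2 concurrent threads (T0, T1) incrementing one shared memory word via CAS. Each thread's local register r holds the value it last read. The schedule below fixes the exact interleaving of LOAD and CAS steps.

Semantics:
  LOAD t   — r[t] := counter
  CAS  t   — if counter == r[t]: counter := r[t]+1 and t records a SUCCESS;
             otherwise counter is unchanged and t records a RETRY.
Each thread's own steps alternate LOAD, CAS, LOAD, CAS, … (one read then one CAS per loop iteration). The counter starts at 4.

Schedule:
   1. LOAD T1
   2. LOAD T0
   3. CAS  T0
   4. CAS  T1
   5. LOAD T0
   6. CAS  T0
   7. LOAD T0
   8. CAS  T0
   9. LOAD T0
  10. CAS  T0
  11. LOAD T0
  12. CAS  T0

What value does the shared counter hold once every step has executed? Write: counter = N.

#1 T1 reads 4
#2 T0 reads 4
#3 T0 CAS(4→5) writes; counter now 5
#4 T1 CAS(4→5) fails; counter now 5
#5 T0 reads 5
#6 T0 CAS(5→6) writes; counter now 6
#7 T0 reads 6
#8 T0 CAS(6→7) writes; counter now 7
#9 T0 reads 7
#10 T0 CAS(7→8) writes; counter now 8
#11 T0 reads 8
#12 T0 CAS(8→9) writes; counter now 9

counter = 9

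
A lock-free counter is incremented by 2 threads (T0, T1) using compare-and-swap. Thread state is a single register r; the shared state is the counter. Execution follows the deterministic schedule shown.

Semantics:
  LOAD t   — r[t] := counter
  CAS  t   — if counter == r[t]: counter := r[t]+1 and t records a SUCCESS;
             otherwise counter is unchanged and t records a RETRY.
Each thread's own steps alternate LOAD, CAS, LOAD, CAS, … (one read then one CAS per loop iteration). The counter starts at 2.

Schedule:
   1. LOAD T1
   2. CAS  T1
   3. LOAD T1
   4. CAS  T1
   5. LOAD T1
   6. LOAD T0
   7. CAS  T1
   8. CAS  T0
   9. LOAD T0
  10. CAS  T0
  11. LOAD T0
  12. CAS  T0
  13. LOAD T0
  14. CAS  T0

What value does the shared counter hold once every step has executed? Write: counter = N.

counter = 8

step 1: T1 LOAD ⇒ load; ctr=2 reg=2
step 2: T1 CAS ⇒ ok; ctr=3 reg=2
step 3: T1 LOAD ⇒ load; ctr=3 reg=3
step 4: T1 CAS ⇒ ok; ctr=4 reg=3
step 5: T1 LOAD ⇒ load; ctr=4 reg=4
step 6: T0 LOAD ⇒ load; ctr=4 reg=4
step 7: T1 CAS ⇒ ok; ctr=5 reg=4
step 8: T0 CAS ⇒ retry; ctr=5 reg=4
step 9: T0 LOAD ⇒ load; ctr=5 reg=5
step 10: T0 CAS ⇒ ok; ctr=6 reg=5
step 11: T0 LOAD ⇒ load; ctr=6 reg=6
step 12: T0 CAS ⇒ ok; ctr=7 reg=6
step 13: T0 LOAD ⇒ load; ctr=7 reg=7
step 14: T0 CAS ⇒ ok; ctr=8 reg=7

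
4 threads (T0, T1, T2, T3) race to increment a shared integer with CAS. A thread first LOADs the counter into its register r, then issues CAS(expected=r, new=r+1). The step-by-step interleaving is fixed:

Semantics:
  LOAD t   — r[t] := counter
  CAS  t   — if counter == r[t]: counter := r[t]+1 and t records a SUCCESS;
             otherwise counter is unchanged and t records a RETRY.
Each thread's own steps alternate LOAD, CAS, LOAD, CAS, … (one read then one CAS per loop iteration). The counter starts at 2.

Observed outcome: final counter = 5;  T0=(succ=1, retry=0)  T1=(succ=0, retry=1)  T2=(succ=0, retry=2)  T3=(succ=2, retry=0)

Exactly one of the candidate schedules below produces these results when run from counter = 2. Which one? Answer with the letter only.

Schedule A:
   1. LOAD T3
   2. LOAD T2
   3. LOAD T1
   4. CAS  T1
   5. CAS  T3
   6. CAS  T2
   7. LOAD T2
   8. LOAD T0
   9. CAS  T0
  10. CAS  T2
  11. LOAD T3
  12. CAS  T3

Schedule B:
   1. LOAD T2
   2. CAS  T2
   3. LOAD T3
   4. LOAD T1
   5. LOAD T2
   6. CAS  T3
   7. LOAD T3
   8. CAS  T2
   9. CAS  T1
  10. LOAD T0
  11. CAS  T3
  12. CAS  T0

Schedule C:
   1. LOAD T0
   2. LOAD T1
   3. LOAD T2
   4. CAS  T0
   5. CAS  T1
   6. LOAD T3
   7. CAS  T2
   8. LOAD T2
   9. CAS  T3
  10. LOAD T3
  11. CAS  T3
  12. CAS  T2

C

Simulating candidate C:
1. LOAD T0 → mem=2 r[T0]=2 [LOAD]
2. LOAD T1 → mem=2 r[T1]=2 [LOAD]
3. LOAD T2 → mem=2 r[T2]=2 [LOAD]
4. CAS T0 → mem=3 r[T0]=2 [OK]
5. CAS T1 → mem=3 r[T1]=2 [RETRY]
6. LOAD T3 → mem=3 r[T3]=3 [LOAD]
7. CAS T2 → mem=3 r[T2]=2 [RETRY]
8. LOAD T2 → mem=3 r[T2]=3 [LOAD]
9. CAS T3 → mem=4 r[T3]=3 [OK]
10. LOAD T3 → mem=4 r[T3]=4 [LOAD]
11. CAS T3 → mem=5 r[T3]=4 [OK]
12. CAS T2 → mem=5 r[T2]=3 [RETRY]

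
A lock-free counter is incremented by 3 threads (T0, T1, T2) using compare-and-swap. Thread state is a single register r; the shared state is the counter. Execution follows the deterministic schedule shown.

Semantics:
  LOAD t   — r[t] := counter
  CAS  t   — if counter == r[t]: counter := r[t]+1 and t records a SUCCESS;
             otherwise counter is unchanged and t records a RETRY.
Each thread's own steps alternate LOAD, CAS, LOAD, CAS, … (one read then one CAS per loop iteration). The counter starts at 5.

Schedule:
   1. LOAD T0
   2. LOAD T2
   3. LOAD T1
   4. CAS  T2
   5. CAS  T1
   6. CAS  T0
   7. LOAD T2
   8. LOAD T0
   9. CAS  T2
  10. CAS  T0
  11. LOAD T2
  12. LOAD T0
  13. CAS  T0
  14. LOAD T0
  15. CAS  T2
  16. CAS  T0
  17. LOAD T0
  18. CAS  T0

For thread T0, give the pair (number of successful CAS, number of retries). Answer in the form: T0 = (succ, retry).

#1 T0 reads 5
#2 T2 reads 5
#3 T1 reads 5
#4 T2 CAS(5→6) writes; counter now 6
#5 T1 CAS(5→6) fails; counter now 6
#6 T0 CAS(5→6) fails; counter now 6
#7 T2 reads 6
#8 T0 reads 6
#9 T2 CAS(6→7) writes; counter now 7
#10 T0 CAS(6→7) fails; counter now 7
#11 T2 reads 7
#12 T0 reads 7
#13 T0 CAS(7→8) writes; counter now 8
#14 T0 reads 8
#15 T2 CAS(7→8) fails; counter now 8
#16 T0 CAS(8→9) writes; counter now 9
#17 T0 reads 9
#18 T0 CAS(9→10) writes; counter now 10

T0 = (3, 2)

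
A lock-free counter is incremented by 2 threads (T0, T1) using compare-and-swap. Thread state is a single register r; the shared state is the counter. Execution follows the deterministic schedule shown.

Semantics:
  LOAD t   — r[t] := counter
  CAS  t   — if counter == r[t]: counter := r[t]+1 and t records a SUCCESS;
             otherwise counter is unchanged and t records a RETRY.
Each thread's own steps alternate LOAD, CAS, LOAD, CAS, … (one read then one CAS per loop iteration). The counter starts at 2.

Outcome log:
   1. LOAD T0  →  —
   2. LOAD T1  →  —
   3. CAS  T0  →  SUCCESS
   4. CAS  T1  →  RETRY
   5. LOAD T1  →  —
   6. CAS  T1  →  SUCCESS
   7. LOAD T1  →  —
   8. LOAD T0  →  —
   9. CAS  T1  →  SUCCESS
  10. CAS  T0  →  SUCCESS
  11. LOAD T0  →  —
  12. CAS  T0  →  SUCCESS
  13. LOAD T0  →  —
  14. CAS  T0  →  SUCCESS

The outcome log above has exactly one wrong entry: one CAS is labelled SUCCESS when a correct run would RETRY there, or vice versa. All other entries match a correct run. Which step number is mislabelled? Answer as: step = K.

Correct run:
1. LOAD T0 → mem=2 r[T0]=2 [LOAD]
2. LOAD T1 → mem=2 r[T1]=2 [LOAD]
3. CAS T0 → mem=3 r[T0]=2 [OK]
4. CAS T1 → mem=3 r[T1]=2 [RETRY]
5. LOAD T1 → mem=3 r[T1]=3 [LOAD]
6. CAS T1 → mem=4 r[T1]=3 [OK]
7. LOAD T1 → mem=4 r[T1]=4 [LOAD]
8. LOAD T0 → mem=4 r[T0]=4 [LOAD]
9. CAS T1 → mem=5 r[T1]=4 [OK]
10. CAS T0 → mem=5 r[T0]=4 [RETRY]
11. LOAD T0 → mem=5 r[T0]=5 [LOAD]
12. CAS T0 → mem=6 r[T0]=5 [OK]
13. LOAD T0 → mem=6 r[T0]=6 [LOAD]
14. CAS T0 → mem=7 r[T0]=6 [OK]
Mismatch at 10.

step = 10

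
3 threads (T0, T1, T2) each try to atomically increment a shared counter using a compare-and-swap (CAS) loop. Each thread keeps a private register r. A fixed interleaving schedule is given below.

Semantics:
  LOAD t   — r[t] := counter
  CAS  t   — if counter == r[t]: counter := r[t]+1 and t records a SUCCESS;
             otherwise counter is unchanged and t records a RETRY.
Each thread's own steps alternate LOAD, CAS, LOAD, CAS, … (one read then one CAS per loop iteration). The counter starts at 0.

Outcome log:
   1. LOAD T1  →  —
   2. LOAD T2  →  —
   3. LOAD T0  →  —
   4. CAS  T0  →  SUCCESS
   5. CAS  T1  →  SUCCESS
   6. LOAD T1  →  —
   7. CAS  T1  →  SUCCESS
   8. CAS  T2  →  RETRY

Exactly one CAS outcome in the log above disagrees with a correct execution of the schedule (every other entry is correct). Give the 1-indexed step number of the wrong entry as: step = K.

step = 5

Correct run:
   1) LOAD T1:  M=0  r_T1=0
   2) LOAD T2:  M=0  r_T2=0
   3) LOAD T0:  M=0  r_T0=0
   4) CAS  T0:  M=1  r_T0=0 ✓
   5) CAS  T1:  M=1  r_T1=0 ✗
   6) LOAD T1:  M=1  r_T1=1
   7) CAS  T1:  M=2  r_T1=1 ✓
   8) CAS  T2:  M=2  r_T2=0 ✗
Log disagrees first at step 5.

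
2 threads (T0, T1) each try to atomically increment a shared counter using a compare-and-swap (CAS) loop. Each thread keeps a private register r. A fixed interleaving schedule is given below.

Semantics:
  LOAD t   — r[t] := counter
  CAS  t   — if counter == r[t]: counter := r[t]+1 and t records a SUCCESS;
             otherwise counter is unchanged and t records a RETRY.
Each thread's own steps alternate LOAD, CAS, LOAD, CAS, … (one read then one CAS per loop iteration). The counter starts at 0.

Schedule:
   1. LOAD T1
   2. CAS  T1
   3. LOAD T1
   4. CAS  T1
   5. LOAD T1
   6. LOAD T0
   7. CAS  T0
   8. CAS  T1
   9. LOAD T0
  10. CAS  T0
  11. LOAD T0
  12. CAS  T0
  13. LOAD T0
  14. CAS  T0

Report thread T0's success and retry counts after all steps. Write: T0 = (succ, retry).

step 1: T1 LOAD ⇒ load; ctr=0 reg=0
step 2: T1 CAS ⇒ ok; ctr=1 reg=0
step 3: T1 LOAD ⇒ load; ctr=1 reg=1
step 4: T1 CAS ⇒ ok; ctr=2 reg=1
step 5: T1 LOAD ⇒ load; ctr=2 reg=2
step 6: T0 LOAD ⇒ load; ctr=2 reg=2
step 7: T0 CAS ⇒ ok; ctr=3 reg=2
step 8: T1 CAS ⇒ retry; ctr=3 reg=2
step 9: T0 LOAD ⇒ load; ctr=3 reg=3
step 10: T0 CAS ⇒ ok; ctr=4 reg=3
step 11: T0 LOAD ⇒ load; ctr=4 reg=4
step 12: T0 CAS ⇒ ok; ctr=5 reg=4
step 13: T0 LOAD ⇒ load; ctr=5 reg=5
step 14: T0 CAS ⇒ ok; ctr=6 reg=5

T0 = (4, 0)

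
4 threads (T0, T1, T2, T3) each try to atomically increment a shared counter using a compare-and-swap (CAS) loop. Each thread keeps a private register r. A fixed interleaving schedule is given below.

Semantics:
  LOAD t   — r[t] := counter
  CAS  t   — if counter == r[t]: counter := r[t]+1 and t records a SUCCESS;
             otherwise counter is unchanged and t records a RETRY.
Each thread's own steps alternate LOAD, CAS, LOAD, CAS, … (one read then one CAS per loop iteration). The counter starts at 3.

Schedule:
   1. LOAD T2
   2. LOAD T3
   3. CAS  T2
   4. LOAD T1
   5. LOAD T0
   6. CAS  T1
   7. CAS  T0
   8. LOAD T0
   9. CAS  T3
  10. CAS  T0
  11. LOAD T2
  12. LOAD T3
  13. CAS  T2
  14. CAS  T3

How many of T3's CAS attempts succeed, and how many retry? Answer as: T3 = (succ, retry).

T2 LOAD — after: cnt=3, r=3 — load
T3 LOAD — after: cnt=3, r=3 — load
T2 CAS — after: cnt=4, r=3 — ok
T1 LOAD — after: cnt=4, r=4 — load
T0 LOAD — after: cnt=4, r=4 — load
T1 CAS — after: cnt=5, r=4 — ok
T0 CAS — after: cnt=5, r=4 — retry
T0 LOAD — after: cnt=5, r=5 — load
T3 CAS — after: cnt=5, r=3 — retry
T0 CAS — after: cnt=6, r=5 — ok
T2 LOAD — after: cnt=6, r=6 — load
T3 LOAD — after: cnt=6, r=6 — load
T2 CAS — after: cnt=7, r=6 — ok
T3 CAS — after: cnt=7, r=6 — retry

T3 = (0, 2)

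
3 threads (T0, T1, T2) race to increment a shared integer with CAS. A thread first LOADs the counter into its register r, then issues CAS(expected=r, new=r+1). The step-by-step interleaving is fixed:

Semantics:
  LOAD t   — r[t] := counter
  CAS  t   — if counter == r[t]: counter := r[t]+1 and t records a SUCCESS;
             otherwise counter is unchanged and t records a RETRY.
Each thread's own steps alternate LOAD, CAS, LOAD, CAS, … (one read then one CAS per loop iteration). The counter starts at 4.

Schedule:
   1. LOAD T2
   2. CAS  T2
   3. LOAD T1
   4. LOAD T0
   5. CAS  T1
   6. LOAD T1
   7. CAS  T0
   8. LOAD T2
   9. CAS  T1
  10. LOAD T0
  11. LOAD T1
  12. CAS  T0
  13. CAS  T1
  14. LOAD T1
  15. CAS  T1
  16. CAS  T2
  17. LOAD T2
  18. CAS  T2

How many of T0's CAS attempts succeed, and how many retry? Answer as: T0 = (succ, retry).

T0 = (1, 1)

   1) LOAD T2:  M=4  r_T2=4
   2) CAS  T2:  M=5  r_T2=4 ✓
   3) LOAD T1:  M=5  r_T1=5
   4) LOAD T0:  M=5  r_T0=5
   5) CAS  T1:  M=6  r_T1=5 ✓
   6) LOAD T1:  M=6  r_T1=6
   7) CAS  T0:  M=6  r_T0=5 ✗
   8) LOAD T2:  M=6  r_T2=6
   9) CAS  T1:  M=7  r_T1=6 ✓
  10) LOAD T0:  M=7  r_T0=7
  11) LOAD T1:  M=7  r_T1=7
  12) CAS  T0:  M=8  r_T0=7 ✓
  13) CAS  T1:  M=8  r_T1=7 ✗
  14) LOAD T1:  M=8  r_T1=8
  15) CAS  T1:  M=9  r_T1=8 ✓
  16) CAS  T2:  M=9  r_T2=6 ✗
  17) LOAD T2:  M=9  r_T2=9
  18) CAS  T2:  M=10  r_T2=9 ✓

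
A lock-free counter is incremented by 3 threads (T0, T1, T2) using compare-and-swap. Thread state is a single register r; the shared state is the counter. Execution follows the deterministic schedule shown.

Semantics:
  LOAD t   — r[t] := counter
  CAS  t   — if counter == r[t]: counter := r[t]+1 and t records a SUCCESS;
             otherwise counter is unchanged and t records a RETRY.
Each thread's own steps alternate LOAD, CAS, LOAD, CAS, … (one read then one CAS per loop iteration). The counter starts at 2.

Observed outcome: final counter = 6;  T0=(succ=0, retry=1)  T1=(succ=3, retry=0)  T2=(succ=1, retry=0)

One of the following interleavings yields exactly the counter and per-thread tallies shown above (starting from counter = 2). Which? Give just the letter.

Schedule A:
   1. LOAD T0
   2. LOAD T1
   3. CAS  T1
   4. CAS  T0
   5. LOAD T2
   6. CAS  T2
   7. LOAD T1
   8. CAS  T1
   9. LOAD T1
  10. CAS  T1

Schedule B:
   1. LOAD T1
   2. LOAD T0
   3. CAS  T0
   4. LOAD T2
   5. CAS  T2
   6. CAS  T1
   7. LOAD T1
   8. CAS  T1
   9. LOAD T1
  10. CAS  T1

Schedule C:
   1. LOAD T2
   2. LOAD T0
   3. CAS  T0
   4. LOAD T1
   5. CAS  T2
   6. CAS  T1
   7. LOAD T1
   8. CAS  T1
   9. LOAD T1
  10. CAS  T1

A

Simulating candidate A:
T0 LOAD — after: cnt=2, r=2 — load
T1 LOAD — after: cnt=2, r=2 — load
T1 CAS — after: cnt=3, r=2 — ok
T0 CAS — after: cnt=3, r=2 — retry
T2 LOAD — after: cnt=3, r=3 — load
T2 CAS — after: cnt=4, r=3 — ok
T1 LOAD — after: cnt=4, r=4 — load
T1 CAS — after: cnt=5, r=4 — ok
T1 LOAD — after: cnt=5, r=5 — load
T1 CAS — after: cnt=6, r=5 — ok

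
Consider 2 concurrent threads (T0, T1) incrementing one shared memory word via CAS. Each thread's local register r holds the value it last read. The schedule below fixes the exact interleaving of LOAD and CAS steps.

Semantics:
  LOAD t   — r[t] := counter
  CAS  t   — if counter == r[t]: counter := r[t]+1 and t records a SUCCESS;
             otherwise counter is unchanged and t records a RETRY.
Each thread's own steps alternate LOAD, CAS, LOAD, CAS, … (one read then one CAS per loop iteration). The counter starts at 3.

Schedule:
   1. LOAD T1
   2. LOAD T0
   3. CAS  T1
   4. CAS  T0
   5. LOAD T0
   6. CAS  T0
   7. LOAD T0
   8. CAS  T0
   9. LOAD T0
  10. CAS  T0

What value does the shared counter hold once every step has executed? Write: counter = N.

1. LOAD T1 → mem=3 r[T1]=3 [LOAD]
2. LOAD T0 → mem=3 r[T0]=3 [LOAD]
3. CAS T1 → mem=4 r[T1]=3 [OK]
4. CAS T0 → mem=4 r[T0]=3 [RETRY]
5. LOAD T0 → mem=4 r[T0]=4 [LOAD]
6. CAS T0 → mem=5 r[T0]=4 [OK]
7. LOAD T0 → mem=5 r[T0]=5 [LOAD]
8. CAS T0 → mem=6 r[T0]=5 [OK]
9. LOAD T0 → mem=6 r[T0]=6 [LOAD]
10. CAS T0 → mem=7 r[T0]=6 [OK]

counter = 7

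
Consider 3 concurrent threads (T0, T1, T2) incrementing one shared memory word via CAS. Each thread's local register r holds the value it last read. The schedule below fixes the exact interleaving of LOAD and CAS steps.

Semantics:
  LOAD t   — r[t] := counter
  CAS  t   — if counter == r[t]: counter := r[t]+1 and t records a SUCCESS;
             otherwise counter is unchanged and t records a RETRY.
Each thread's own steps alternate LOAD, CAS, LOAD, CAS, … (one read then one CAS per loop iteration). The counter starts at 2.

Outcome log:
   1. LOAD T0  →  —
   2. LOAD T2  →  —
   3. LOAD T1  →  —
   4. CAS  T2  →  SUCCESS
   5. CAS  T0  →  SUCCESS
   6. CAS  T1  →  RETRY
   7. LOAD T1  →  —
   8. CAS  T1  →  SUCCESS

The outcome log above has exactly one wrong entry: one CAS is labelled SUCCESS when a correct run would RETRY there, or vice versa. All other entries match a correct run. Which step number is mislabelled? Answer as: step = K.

step = 5

Re-executing:
1. LOAD T0 → mem=2 r[T0]=2 [LOAD]
2. LOAD T2 → mem=2 r[T2]=2 [LOAD]
3. LOAD T1 → mem=2 r[T1]=2 [LOAD]
4. CAS T2 → mem=3 r[T2]=2 [OK]
5. CAS T0 → mem=3 r[T0]=2 [RETRY]
6. CAS T1 → mem=3 r[T1]=2 [RETRY]
7. LOAD T1 → mem=3 r[T1]=3 [LOAD]
8. CAS T1 → mem=4 r[T1]=3 [OK]
Log disagrees first at step 5.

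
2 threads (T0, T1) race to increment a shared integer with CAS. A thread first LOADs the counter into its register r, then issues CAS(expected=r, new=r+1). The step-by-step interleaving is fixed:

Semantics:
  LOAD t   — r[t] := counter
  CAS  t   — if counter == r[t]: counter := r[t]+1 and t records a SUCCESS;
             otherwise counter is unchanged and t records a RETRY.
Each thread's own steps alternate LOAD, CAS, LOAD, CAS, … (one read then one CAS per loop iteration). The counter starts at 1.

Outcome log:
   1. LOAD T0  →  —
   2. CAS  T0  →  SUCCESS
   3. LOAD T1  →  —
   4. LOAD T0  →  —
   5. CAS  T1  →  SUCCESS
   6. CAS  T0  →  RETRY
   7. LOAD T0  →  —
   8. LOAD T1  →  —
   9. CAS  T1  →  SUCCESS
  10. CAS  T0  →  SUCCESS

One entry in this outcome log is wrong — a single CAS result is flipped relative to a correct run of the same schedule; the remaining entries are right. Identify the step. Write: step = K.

Reference trace:
1. LOAD T0 → mem=1 r[T0]=1 [LOAD]
2. CAS T0 → mem=2 r[T0]=1 [OK]
3. LOAD T1 → mem=2 r[T1]=2 [LOAD]
4. LOAD T0 → mem=2 r[T0]=2 [LOAD]
5. CAS T1 → mem=3 r[T1]=2 [OK]
6. CAS T0 → mem=3 r[T0]=2 [RETRY]
7. LOAD T0 → mem=3 r[T0]=3 [LOAD]
8. LOAD T1 → mem=3 r[T1]=3 [LOAD]
9. CAS T1 → mem=4 r[T1]=3 [OK]
10. CAS T0 → mem=4 r[T0]=3 [RETRY]
Flip is step 10.

step = 10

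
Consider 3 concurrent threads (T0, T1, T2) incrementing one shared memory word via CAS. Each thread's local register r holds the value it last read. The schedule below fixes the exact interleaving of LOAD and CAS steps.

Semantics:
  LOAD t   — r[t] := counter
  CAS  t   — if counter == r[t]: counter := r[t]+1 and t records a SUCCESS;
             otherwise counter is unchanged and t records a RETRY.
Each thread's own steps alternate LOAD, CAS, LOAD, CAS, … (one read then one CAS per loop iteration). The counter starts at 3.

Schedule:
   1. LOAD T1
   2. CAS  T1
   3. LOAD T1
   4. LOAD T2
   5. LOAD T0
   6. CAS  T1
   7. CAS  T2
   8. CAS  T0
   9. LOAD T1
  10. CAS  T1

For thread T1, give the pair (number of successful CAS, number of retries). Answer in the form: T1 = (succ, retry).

step 1: T1 LOAD ⇒ load; ctr=3 reg=3
step 2: T1 CAS ⇒ ok; ctr=4 reg=3
step 3: T1 LOAD ⇒ load; ctr=4 reg=4
step 4: T2 LOAD ⇒ load; ctr=4 reg=4
step 5: T0 LOAD ⇒ load; ctr=4 reg=4
step 6: T1 CAS ⇒ ok; ctr=5 reg=4
step 7: T2 CAS ⇒ retry; ctr=5 reg=4
step 8: T0 CAS ⇒ retry; ctr=5 reg=4
step 9: T1 LOAD ⇒ load; ctr=5 reg=5
step 10: T1 CAS ⇒ ok; ctr=6 reg=5

T1 = (3, 0)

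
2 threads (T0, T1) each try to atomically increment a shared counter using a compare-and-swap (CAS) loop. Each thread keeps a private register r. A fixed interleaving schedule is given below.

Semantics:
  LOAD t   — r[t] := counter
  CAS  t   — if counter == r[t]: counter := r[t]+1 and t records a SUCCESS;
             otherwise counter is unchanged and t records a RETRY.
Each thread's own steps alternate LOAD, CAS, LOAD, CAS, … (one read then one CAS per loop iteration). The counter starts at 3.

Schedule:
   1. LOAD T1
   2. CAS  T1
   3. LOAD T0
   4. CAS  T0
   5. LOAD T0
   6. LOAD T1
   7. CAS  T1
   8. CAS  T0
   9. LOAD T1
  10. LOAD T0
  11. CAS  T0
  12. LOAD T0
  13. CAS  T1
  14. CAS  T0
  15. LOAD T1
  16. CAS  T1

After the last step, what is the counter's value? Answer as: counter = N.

counter = 9

#1 T1 reads 3
#2 T1 CAS(3→4) writes; counter now 4
#3 T0 reads 4
#4 T0 CAS(4→5) writes; counter now 5
#5 T0 reads 5
#6 T1 reads 5
#7 T1 CAS(5→6) writes; counter now 6
#8 T0 CAS(5→6) fails; counter now 6
#9 T1 reads 6
#10 T0 reads 6
#11 T0 CAS(6→7) writes; counter now 7
#12 T0 reads 7
#13 T1 CAS(6→7) fails; counter now 7
#14 T0 CAS(7→8) writes; counter now 8
#15 T1 reads 8
#16 T1 CAS(8→9) writes; counter now 9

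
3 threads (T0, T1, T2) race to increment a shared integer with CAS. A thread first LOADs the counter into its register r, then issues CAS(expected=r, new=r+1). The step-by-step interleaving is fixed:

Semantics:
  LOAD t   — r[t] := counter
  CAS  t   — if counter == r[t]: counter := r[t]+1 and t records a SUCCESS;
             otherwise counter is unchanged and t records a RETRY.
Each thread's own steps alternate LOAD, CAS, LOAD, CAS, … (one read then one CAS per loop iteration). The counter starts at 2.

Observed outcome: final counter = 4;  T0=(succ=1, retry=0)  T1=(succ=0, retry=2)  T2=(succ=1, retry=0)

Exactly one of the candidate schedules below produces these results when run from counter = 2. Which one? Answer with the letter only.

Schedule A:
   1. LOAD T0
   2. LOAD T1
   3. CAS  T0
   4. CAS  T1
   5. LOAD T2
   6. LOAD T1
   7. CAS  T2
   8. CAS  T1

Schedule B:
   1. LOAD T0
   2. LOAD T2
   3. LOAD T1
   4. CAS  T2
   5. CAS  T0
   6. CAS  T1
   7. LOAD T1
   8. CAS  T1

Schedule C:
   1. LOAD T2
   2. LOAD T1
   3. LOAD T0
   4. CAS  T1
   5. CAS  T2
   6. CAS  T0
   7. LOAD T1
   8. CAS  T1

Tracing schedule A:
#1 T0 reads 2
#2 T1 reads 2
#3 T0 CAS(2→3) writes; counter now 3
#4 T1 CAS(2→3) fails; counter now 3
#5 T2 reads 3
#6 T1 reads 3
#7 T2 CAS(3→4) writes; counter now 4
#8 T1 CAS(3→4) fails; counter now 4

A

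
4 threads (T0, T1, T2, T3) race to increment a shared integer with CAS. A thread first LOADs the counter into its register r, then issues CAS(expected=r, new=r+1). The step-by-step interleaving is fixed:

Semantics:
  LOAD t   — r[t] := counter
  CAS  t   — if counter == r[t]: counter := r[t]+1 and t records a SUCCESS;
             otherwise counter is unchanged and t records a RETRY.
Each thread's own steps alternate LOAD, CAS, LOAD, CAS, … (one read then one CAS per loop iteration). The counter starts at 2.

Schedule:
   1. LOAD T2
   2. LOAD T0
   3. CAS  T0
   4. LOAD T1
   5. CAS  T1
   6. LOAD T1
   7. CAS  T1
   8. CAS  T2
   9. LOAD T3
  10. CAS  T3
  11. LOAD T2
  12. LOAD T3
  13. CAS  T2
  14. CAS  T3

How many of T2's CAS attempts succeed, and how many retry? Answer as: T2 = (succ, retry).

[1] T2.load  rd  (counter 2, T2.r 2)
[2] T0.load  rd  (counter 2, T0.r 2)
[3] T0.cas  hit  (counter 3, T0.r 2)
[4] T1.load  rd  (counter 3, T1.r 3)
[5] T1.cas  hit  (counter 4, T1.r 3)
[6] T1.load  rd  (counter 4, T1.r 4)
[7] T1.cas  hit  (counter 5, T1.r 4)
[8] T2.cas  miss  (counter 5, T2.r 2)
[9] T3.load  rd  (counter 5, T3.r 5)
[10] T3.cas  hit  (counter 6, T3.r 5)
[11] T2.load  rd  (counter 6, T2.r 6)
[12] T3.load  rd  (counter 6, T3.r 6)
[13] T2.cas  hit  (counter 7, T2.r 6)
[14] T3.cas  miss  (counter 7, T3.r 6)

T2 = (1, 1)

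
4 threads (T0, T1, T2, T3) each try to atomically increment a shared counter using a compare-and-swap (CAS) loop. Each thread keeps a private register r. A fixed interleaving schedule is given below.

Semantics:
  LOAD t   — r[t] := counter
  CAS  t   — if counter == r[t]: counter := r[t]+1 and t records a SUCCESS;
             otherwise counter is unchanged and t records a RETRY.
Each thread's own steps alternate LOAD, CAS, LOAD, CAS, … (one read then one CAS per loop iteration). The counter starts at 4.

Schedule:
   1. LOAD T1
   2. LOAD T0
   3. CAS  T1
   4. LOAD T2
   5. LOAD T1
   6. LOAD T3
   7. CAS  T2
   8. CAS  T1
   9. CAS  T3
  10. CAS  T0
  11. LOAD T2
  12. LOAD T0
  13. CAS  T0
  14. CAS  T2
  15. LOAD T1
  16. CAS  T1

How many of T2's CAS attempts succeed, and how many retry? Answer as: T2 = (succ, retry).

T2 = (1, 1)

[1] T1.load  rd  (counter 4, T1.r 4)
[2] T0.load  rd  (counter 4, T0.r 4)
[3] T1.cas  hit  (counter 5, T1.r 4)
[4] T2.load  rd  (counter 5, T2.r 5)
[5] T1.load  rd  (counter 5, T1.r 5)
[6] T3.load  rd  (counter 5, T3.r 5)
[7] T2.cas  hit  (counter 6, T2.r 5)
[8] T1.cas  miss  (counter 6, T1.r 5)
[9] T3.cas  miss  (counter 6, T3.r 5)
[10] T0.cas  miss  (counter 6, T0.r 4)
[11] T2.load  rd  (counter 6, T2.r 6)
[12] T0.load  rd  (counter 6, T0.r 6)
[13] T0.cas  hit  (counter 7, T0.r 6)
[14] T2.cas  miss  (counter 7, T2.r 6)
[15] T1.load  rd  (counter 7, T1.r 7)
[16] T1.cas  hit  (counter 8, T1.r 7)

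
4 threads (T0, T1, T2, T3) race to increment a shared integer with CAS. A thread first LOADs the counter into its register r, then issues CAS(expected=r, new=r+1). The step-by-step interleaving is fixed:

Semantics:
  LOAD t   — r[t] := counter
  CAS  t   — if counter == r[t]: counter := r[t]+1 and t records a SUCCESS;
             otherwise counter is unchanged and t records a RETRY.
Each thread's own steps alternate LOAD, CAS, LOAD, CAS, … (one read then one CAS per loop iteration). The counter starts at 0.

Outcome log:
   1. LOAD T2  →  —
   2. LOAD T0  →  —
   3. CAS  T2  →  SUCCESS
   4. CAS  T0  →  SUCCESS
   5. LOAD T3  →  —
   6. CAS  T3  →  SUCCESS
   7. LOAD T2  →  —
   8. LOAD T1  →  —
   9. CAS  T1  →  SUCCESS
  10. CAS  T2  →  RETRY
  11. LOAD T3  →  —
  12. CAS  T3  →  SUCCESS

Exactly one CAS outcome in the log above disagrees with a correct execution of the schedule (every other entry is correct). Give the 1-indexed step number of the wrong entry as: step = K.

step = 4

Re-executing:
   1) LOAD T2:  M=0  r_T2=0
   2) LOAD T0:  M=0  r_T0=0
   3) CAS  T2:  M=1  r_T2=0 ✓
   4) CAS  T0:  M=1  r_T0=0 ✗
   5) LOAD T3:  M=1  r_T3=1
   6) CAS  T3:  M=2  r_T3=1 ✓
   7) LOAD T2:  M=2  r_T2=2
   8) LOAD T1:  M=2  r_T1=2
   9) CAS  T1:  M=3  r_T1=2 ✓
  10) CAS  T2:  M=3  r_T2=2 ✗
  11) LOAD T3:  M=3  r_T3=3
  12) CAS  T3:  M=4  r_T3=3 ✓
Flip is step 4.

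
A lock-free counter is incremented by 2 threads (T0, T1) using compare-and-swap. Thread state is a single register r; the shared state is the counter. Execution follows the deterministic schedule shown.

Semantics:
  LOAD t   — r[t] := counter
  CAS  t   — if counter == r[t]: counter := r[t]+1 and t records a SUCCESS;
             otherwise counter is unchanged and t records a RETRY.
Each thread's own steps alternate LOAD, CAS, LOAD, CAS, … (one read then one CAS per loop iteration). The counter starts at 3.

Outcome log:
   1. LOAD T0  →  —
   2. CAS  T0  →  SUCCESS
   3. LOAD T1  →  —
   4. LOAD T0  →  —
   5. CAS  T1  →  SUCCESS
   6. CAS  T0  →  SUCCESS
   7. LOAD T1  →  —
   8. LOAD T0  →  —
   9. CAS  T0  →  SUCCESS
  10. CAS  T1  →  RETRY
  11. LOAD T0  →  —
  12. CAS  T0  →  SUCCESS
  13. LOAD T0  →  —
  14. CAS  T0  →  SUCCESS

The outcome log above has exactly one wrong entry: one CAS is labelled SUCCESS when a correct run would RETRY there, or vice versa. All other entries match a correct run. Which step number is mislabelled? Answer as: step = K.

step = 6

Re-executing:
   1) LOAD T0:  M=3  r_T0=3
   2) CAS  T0:  M=4  r_T0=3 ✓
   3) LOAD T1:  M=4  r_T1=4
   4) LOAD T0:  M=4  r_T0=4
   5) CAS  T1:  M=5  r_T1=4 ✓
   6) CAS  T0:  M=5  r_T0=4 ✗
   7) LOAD T1:  M=5  r_T1=5
   8) LOAD T0:  M=5  r_T0=5
   9) CAS  T0:  M=6  r_T0=5 ✓
  10) CAS  T1:  M=6  r_T1=5 ✗
  11) LOAD T0:  M=6  r_T0=6
  12) CAS  T0:  M=7  r_T0=6 ✓
  13) LOAD T0:  M=7  r_T0=7
  14) CAS  T0:  M=8  r_T0=7 ✓
Flip is step 6.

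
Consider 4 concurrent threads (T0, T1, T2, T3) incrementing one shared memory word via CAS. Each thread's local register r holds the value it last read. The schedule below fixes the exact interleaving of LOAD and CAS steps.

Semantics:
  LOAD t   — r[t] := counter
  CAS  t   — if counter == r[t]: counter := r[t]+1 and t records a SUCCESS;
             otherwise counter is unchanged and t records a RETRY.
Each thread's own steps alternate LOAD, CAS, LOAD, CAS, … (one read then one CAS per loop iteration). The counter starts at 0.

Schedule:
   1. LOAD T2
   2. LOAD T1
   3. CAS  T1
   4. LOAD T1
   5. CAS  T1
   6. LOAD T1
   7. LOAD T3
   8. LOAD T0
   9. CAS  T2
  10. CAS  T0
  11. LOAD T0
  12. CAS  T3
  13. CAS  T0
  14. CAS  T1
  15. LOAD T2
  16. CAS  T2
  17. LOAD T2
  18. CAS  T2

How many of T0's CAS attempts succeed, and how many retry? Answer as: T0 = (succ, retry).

T0 = (2, 0)

#1 T2 reads 0
#2 T1 reads 0
#3 T1 CAS(0→1) writes; counter now 1
#4 T1 reads 1
#5 T1 CAS(1→2) writes; counter now 2
#6 T1 reads 2
#7 T3 reads 2
#8 T0 reads 2
#9 T2 CAS(0→1) fails; counter now 2
#10 T0 CAS(2→3) writes; counter now 3
#11 T0 reads 3
#12 T3 CAS(2→3) fails; counter now 3
#13 T0 CAS(3→4) writes; counter now 4
#14 T1 CAS(2→3) fails; counter now 4
#15 T2 reads 4
#16 T2 CAS(4→5) writes; counter now 5
#17 T2 reads 5
#18 T2 CAS(5→6) writes; counter now 6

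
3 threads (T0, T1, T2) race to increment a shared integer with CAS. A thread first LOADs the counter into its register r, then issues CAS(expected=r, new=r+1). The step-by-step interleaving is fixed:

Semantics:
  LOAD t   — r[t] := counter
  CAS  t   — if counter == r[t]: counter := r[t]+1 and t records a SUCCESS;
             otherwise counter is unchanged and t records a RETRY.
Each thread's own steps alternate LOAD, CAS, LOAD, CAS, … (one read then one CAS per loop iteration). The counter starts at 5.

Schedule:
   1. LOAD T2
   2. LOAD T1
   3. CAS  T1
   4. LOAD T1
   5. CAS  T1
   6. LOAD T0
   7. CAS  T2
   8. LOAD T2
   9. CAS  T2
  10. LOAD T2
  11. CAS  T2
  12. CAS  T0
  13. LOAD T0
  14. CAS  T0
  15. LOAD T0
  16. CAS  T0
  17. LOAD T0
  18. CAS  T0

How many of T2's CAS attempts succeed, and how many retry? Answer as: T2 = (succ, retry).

T2 = (2, 1)

step 1: T2 LOAD ⇒ load; ctr=5 reg=5
step 2: T1 LOAD ⇒ load; ctr=5 reg=5
step 3: T1 CAS ⇒ ok; ctr=6 reg=5
step 4: T1 LOAD ⇒ load; ctr=6 reg=6
step 5: T1 CAS ⇒ ok; ctr=7 reg=6
step 6: T0 LOAD ⇒ load; ctr=7 reg=7
step 7: T2 CAS ⇒ retry; ctr=7 reg=5
step 8: T2 LOAD ⇒ load; ctr=7 reg=7
step 9: T2 CAS ⇒ ok; ctr=8 reg=7
step 10: T2 LOAD ⇒ load; ctr=8 reg=8
step 11: T2 CAS ⇒ ok; ctr=9 reg=8
step 12: T0 CAS ⇒ retry; ctr=9 reg=7
step 13: T0 LOAD ⇒ load; ctr=9 reg=9
step 14: T0 CAS ⇒ ok; ctr=10 reg=9
step 15: T0 LOAD ⇒ load; ctr=10 reg=10
step 16: T0 CAS ⇒ ok; ctr=11 reg=10
step 17: T0 LOAD ⇒ load; ctr=11 reg=11
step 18: T0 CAS ⇒ ok; ctr=12 reg=11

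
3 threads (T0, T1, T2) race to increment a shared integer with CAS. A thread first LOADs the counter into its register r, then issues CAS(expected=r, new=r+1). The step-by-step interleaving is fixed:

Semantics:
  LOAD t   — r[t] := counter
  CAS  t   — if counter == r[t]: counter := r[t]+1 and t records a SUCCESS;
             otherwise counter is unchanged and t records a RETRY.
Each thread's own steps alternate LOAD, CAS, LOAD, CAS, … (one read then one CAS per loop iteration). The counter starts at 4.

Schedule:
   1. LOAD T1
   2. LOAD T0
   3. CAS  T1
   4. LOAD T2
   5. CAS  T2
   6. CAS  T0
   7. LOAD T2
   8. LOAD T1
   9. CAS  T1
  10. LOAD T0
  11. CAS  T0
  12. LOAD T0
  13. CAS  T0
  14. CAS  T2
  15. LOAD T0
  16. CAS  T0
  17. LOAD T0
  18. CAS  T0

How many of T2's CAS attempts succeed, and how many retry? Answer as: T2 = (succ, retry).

T2 = (1, 1)

   1) LOAD T1:  M=4  r_T1=4
   2) LOAD T0:  M=4  r_T0=4
   3) CAS  T1:  M=5  r_T1=4 ✓
   4) LOAD T2:  M=5  r_T2=5
   5) CAS  T2:  M=6  r_T2=5 ✓
   6) CAS  T0:  M=6  r_T0=4 ✗
   7) LOAD T2:  M=6  r_T2=6
   8) LOAD T1:  M=6  r_T1=6
   9) CAS  T1:  M=7  r_T1=6 ✓
  10) LOAD T0:  M=7  r_T0=7
  11) CAS  T0:  M=8  r_T0=7 ✓
  12) LOAD T0:  M=8  r_T0=8
  13) CAS  T0:  M=9  r_T0=8 ✓
  14) CAS  T2:  M=9  r_T2=6 ✗
  15) LOAD T0:  M=9  r_T0=9
  16) CAS  T0:  M=10  r_T0=9 ✓
  17) LOAD T0:  M=10  r_T0=10
  18) CAS  T0:  M=11  r_T0=10 ✓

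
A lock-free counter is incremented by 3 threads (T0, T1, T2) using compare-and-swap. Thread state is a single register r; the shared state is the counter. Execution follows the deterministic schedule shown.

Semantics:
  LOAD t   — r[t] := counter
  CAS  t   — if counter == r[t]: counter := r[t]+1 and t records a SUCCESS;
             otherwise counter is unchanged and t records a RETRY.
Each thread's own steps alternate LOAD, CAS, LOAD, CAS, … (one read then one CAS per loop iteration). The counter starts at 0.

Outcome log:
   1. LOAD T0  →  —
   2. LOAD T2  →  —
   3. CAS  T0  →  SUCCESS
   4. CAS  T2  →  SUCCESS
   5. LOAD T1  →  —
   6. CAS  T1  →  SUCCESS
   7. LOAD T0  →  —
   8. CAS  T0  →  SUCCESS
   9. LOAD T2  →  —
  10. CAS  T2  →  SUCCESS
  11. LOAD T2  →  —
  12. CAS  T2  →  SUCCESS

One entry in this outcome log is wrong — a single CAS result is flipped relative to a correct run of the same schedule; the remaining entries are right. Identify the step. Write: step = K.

Reference trace:
T0 LOAD — after: cnt=0, r=0 — load
T2 LOAD — after: cnt=0, r=0 — load
T0 CAS — after: cnt=1, r=0 — ok
T2 CAS — after: cnt=1, r=0 — retry
T1 LOAD — after: cnt=1, r=1 — load
T1 CAS — after: cnt=2, r=1 — ok
T0 LOAD — after: cnt=2, r=2 — load
T0 CAS — after: cnt=3, r=2 — ok
T2 LOAD — after: cnt=3, r=3 — load
T2 CAS — after: cnt=4, r=3 — ok
T2 LOAD — after: cnt=4, r=4 — load
T2 CAS — after: cnt=5, r=4 — ok
Log disagrees first at step 4.

step = 4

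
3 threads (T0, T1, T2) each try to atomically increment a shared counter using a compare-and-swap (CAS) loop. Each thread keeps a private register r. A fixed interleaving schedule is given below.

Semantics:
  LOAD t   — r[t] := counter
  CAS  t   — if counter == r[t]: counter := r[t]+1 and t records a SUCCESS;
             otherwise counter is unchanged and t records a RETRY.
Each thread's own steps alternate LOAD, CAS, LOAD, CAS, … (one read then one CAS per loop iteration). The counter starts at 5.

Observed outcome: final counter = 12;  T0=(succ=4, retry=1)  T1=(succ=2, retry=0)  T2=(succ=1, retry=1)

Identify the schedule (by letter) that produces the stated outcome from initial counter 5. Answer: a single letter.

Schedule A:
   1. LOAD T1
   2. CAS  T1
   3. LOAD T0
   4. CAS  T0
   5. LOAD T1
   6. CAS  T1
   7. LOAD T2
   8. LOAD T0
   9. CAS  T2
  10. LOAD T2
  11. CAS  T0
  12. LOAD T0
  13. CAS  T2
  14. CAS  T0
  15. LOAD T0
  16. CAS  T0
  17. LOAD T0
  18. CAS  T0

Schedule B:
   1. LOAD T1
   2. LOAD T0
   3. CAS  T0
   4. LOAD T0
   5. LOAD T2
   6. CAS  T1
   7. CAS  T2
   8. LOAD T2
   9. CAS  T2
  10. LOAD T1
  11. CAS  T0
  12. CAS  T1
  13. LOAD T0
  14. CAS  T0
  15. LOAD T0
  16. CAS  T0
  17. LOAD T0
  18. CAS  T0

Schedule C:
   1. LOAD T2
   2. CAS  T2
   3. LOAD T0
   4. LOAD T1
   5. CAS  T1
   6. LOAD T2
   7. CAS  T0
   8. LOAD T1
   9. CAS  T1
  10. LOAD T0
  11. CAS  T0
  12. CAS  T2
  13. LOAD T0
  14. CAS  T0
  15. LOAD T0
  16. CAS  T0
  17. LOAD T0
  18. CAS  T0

Simulating candidate C:
[1] T2.load  rd  (counter 5, T2.r 5)
[2] T2.cas  hit  (counter 6, T2.r 5)
[3] T0.load  rd  (counter 6, T0.r 6)
[4] T1.load  rd  (counter 6, T1.r 6)
[5] T1.cas  hit  (counter 7, T1.r 6)
[6] T2.load  rd  (counter 7, T2.r 7)
[7] T0.cas  miss  (counter 7, T0.r 6)
[8] T1.load  rd  (counter 7, T1.r 7)
[9] T1.cas  hit  (counter 8, T1.r 7)
[10] T0.load  rd  (counter 8, T0.r 8)
[11] T0.cas  hit  (counter 9, T0.r 8)
[12] T2.cas  miss  (counter 9, T2.r 7)
[13] T0.load  rd  (counter 9, T0.r 9)
[14] T0.cas  hit  (counter 10, T0.r 9)
[15] T0.load  rd  (counter 10, T0.r 10)
[16] T0.cas  hit  (counter 11, T0.r 10)
[17] T0.load  rd  (counter 11, T0.r 11)
[18] T0.cas  hit  (counter 12, T0.r 11)

C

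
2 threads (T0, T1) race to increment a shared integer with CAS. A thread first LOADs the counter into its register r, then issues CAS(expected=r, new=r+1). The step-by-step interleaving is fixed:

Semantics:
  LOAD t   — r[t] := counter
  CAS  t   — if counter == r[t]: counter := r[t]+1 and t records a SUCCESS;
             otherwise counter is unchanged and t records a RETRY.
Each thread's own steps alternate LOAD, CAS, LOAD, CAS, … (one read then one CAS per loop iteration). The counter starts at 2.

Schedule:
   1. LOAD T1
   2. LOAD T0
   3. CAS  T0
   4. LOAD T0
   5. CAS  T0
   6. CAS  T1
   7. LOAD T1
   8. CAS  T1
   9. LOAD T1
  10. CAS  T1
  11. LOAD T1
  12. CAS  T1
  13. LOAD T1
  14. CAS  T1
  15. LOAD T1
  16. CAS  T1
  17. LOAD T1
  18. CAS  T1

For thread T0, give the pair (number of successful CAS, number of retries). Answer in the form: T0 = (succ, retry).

T0 = (2, 0)

   1) LOAD T1:  M=2  r_T1=2
   2) LOAD T0:  M=2  r_T0=2
   3) CAS  T0:  M=3  r_T0=2 ✓
   4) LOAD T0:  M=3  r_T0=3
   5) CAS  T0:  M=4  r_T0=3 ✓
   6) CAS  T1:  M=4  r_T1=2 ✗
   7) LOAD T1:  M=4  r_T1=4
   8) CAS  T1:  M=5  r_T1=4 ✓
   9) LOAD T1:  M=5  r_T1=5
  10) CAS  T1:  M=6  r_T1=5 ✓
  11) LOAD T1:  M=6  r_T1=6
  12) CAS  T1:  M=7  r_T1=6 ✓
  13) LOAD T1:  M=7  r_T1=7
  14) CAS  T1:  M=8  r_T1=7 ✓
  15) LOAD T1:  M=8  r_T1=8
  16) CAS  T1:  M=9  r_T1=8 ✓
  17) LOAD T1:  M=9  r_T1=9
  18) CAS  T1:  M=10  r_T1=9 ✓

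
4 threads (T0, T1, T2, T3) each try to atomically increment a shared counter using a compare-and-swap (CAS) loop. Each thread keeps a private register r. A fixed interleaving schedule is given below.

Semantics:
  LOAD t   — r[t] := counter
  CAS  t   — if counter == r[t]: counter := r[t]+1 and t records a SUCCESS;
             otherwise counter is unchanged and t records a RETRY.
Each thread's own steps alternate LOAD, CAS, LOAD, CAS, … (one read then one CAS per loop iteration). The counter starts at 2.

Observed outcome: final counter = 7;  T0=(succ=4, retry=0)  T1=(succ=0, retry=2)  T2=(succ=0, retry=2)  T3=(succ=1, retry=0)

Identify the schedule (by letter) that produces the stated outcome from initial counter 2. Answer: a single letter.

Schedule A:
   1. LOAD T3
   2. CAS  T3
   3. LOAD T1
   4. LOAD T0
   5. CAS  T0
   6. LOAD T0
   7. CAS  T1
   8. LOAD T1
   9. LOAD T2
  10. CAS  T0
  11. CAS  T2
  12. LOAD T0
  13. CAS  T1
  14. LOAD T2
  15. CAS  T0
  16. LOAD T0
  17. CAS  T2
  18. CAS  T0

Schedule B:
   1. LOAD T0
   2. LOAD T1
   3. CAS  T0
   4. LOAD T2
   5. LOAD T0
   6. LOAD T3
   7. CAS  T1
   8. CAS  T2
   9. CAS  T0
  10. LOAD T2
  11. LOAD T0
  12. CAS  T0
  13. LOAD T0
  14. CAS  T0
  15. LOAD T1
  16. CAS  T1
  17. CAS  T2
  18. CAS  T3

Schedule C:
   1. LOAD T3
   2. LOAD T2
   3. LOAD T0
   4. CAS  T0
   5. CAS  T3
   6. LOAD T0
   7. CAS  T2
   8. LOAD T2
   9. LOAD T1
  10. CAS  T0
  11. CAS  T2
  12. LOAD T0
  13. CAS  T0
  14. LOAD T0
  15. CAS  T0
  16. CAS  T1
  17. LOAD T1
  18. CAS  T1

A

Simulating candidate A:
1. LOAD T3 → mem=2 r[T3]=2 [LOAD]
2. CAS T3 → mem=3 r[T3]=2 [OK]
3. LOAD T1 → mem=3 r[T1]=3 [LOAD]
4. LOAD T0 → mem=3 r[T0]=3 [LOAD]
5. CAS T0 → mem=4 r[T0]=3 [OK]
6. LOAD T0 → mem=4 r[T0]=4 [LOAD]
7. CAS T1 → mem=4 r[T1]=3 [RETRY]
8. LOAD T1 → mem=4 r[T1]=4 [LOAD]
9. LOAD T2 → mem=4 r[T2]=4 [LOAD]
10. CAS T0 → mem=5 r[T0]=4 [OK]
11. CAS T2 → mem=5 r[T2]=4 [RETRY]
12. LOAD T0 → mem=5 r[T0]=5 [LOAD]
13. CAS T1 → mem=5 r[T1]=4 [RETRY]
14. LOAD T2 → mem=5 r[T2]=5 [LOAD]
15. CAS T0 → mem=6 r[T0]=5 [OK]
16. LOAD T0 → mem=6 r[T0]=6 [LOAD]
17. CAS T2 → mem=6 r[T2]=5 [RETRY]
18. CAS T0 → mem=7 r[T0]=6 [OK]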